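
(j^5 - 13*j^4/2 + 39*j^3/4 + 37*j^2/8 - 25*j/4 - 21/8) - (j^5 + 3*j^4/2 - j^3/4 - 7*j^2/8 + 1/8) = -8*j^4 + 10*j^3 + 11*j^2/2 - 25*j/4 - 11/4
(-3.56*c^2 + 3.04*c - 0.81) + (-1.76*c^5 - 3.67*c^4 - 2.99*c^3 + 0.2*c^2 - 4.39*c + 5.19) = -1.76*c^5 - 3.67*c^4 - 2.99*c^3 - 3.36*c^2 - 1.35*c + 4.38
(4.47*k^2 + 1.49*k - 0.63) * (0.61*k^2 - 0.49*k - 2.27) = 2.7267*k^4 - 1.2814*k^3 - 11.2613*k^2 - 3.0736*k + 1.4301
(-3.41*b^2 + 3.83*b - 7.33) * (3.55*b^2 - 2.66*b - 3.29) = -12.1055*b^4 + 22.6671*b^3 - 24.9904*b^2 + 6.8971*b + 24.1157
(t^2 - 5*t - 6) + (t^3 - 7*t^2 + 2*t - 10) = t^3 - 6*t^2 - 3*t - 16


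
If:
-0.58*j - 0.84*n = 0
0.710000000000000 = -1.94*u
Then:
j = -1.44827586206897*n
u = -0.37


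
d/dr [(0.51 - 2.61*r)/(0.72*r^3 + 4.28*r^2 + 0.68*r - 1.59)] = (3.7584*r^3 + 10.0692*r^2 - 4.3656*r + 3.8031)/(0.5184*r^6 + 6.1632*r^5 + 19.2976*r^4 + 3.5312*r^3 - 13.148*r^2 - 2.1624*r + 2.5281)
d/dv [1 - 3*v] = -3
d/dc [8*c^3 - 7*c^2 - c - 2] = 24*c^2 - 14*c - 1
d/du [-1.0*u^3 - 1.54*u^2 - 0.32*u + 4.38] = -3.0*u^2 - 3.08*u - 0.32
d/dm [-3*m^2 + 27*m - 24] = 27 - 6*m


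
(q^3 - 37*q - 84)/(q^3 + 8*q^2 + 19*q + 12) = (q - 7)/(q + 1)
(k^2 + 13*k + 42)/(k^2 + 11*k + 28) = (k + 6)/(k + 4)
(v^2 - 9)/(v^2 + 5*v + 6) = (v - 3)/(v + 2)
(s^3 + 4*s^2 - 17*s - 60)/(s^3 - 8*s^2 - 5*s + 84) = (s + 5)/(s - 7)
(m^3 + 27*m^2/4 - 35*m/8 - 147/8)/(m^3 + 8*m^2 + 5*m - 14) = (m^2 - m/4 - 21/8)/(m^2 + m - 2)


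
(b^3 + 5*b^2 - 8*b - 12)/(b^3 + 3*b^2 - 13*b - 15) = (b^2 + 4*b - 12)/(b^2 + 2*b - 15)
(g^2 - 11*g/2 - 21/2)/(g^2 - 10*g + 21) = (g + 3/2)/(g - 3)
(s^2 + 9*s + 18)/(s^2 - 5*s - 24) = (s + 6)/(s - 8)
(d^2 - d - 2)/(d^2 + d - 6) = (d + 1)/(d + 3)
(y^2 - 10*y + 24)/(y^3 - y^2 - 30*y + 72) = (y - 6)/(y^2 + 3*y - 18)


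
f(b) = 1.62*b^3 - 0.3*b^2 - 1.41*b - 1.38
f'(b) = 4.86*b^2 - 0.6*b - 1.41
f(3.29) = 48.42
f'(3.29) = 49.22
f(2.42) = 16.41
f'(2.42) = 25.60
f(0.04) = -1.44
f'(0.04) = -1.43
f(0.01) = -1.39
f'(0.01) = -1.42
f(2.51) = 18.81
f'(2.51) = 27.70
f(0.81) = -1.86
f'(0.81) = 1.29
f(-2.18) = -16.52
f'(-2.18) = 22.99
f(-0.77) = -1.21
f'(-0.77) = 1.93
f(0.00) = -1.38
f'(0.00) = -1.41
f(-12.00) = -2827.02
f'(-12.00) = 705.63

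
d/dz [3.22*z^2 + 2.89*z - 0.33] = 6.44*z + 2.89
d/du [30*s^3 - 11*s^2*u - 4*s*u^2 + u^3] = -11*s^2 - 8*s*u + 3*u^2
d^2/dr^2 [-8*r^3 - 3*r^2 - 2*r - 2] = -48*r - 6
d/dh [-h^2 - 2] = -2*h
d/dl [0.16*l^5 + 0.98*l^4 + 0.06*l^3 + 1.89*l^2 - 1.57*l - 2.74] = 0.8*l^4 + 3.92*l^3 + 0.18*l^2 + 3.78*l - 1.57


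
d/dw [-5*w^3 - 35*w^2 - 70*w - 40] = -15*w^2 - 70*w - 70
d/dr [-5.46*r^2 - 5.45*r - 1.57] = -10.92*r - 5.45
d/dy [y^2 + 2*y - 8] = 2*y + 2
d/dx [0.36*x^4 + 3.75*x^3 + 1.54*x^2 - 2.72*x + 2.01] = 1.44*x^3 + 11.25*x^2 + 3.08*x - 2.72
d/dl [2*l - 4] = 2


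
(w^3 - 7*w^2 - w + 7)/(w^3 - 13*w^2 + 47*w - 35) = (w + 1)/(w - 5)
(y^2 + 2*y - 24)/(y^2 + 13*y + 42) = (y - 4)/(y + 7)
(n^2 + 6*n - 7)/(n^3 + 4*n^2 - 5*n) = (n + 7)/(n*(n + 5))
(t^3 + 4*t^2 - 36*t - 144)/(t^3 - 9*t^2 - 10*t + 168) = (t + 6)/(t - 7)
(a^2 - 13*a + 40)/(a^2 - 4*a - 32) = (a - 5)/(a + 4)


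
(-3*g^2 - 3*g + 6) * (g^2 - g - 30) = -3*g^4 + 99*g^2 + 84*g - 180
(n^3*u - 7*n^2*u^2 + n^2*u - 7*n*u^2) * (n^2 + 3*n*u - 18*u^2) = n^5*u - 4*n^4*u^2 + n^4*u - 39*n^3*u^3 - 4*n^3*u^2 + 126*n^2*u^4 - 39*n^2*u^3 + 126*n*u^4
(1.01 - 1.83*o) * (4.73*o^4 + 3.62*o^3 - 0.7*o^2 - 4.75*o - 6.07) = -8.6559*o^5 - 1.8473*o^4 + 4.9372*o^3 + 7.9855*o^2 + 6.3106*o - 6.1307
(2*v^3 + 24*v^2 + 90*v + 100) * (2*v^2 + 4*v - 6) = 4*v^5 + 56*v^4 + 264*v^3 + 416*v^2 - 140*v - 600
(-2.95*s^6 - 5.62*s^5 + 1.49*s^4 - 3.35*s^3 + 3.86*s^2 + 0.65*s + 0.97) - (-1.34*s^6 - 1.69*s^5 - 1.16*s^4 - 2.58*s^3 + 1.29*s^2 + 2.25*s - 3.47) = -1.61*s^6 - 3.93*s^5 + 2.65*s^4 - 0.77*s^3 + 2.57*s^2 - 1.6*s + 4.44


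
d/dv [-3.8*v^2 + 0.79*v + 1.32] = 0.79 - 7.6*v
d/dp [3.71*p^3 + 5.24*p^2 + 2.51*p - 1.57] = 11.13*p^2 + 10.48*p + 2.51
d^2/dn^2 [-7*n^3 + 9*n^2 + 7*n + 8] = 18 - 42*n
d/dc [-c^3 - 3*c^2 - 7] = 3*c*(-c - 2)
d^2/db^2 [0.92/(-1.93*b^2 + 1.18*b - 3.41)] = (6.853816*b^2 - 4.190416*b - 0.92*(3.86*b - 1.18)*(7.72*b - 2.36) + 12.109592)/(1.93*b^2 - 1.18*b + 3.41)^3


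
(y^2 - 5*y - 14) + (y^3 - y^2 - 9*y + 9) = y^3 - 14*y - 5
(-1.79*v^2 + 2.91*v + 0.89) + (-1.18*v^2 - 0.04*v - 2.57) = -2.97*v^2 + 2.87*v - 1.68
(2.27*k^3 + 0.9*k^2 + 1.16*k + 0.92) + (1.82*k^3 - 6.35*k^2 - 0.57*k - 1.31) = 4.09*k^3 - 5.45*k^2 + 0.59*k - 0.39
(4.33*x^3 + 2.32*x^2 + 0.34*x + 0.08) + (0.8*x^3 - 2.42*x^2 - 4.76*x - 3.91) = 5.13*x^3 - 0.1*x^2 - 4.42*x - 3.83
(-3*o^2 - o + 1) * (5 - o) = 3*o^3 - 14*o^2 - 6*o + 5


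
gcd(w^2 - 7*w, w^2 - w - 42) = w - 7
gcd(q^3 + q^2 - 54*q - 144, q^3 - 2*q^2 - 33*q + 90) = q + 6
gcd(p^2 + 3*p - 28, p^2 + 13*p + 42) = p + 7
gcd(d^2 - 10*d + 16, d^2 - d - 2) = d - 2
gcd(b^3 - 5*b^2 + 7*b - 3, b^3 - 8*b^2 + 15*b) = b - 3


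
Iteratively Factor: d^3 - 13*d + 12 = (d - 1)*(d^2 + d - 12) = (d - 3)*(d - 1)*(d + 4)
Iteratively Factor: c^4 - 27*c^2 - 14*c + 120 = (c - 2)*(c^3 + 2*c^2 - 23*c - 60) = (c - 5)*(c - 2)*(c^2 + 7*c + 12) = (c - 5)*(c - 2)*(c + 4)*(c + 3)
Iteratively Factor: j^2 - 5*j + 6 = (j - 3)*(j - 2)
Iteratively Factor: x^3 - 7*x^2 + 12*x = (x - 4)*(x^2 - 3*x) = x*(x - 4)*(x - 3)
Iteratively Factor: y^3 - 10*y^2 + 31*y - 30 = (y - 3)*(y^2 - 7*y + 10) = (y - 3)*(y - 2)*(y - 5)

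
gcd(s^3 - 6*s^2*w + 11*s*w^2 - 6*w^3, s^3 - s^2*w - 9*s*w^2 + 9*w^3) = s^2 - 4*s*w + 3*w^2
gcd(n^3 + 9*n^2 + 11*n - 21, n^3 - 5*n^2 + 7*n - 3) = n - 1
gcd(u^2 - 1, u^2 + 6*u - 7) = u - 1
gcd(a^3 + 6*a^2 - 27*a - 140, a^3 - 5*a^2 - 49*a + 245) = a^2 + 2*a - 35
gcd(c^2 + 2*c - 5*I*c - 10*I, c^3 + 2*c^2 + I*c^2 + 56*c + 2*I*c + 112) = c + 2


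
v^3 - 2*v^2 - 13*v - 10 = (v - 5)*(v + 1)*(v + 2)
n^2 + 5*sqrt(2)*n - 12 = (n - sqrt(2))*(n + 6*sqrt(2))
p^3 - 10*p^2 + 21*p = p*(p - 7)*(p - 3)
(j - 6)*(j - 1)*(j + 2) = j^3 - 5*j^2 - 8*j + 12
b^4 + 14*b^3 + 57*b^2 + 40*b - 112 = (b - 1)*(b + 4)^2*(b + 7)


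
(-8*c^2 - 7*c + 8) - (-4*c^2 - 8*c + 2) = -4*c^2 + c + 6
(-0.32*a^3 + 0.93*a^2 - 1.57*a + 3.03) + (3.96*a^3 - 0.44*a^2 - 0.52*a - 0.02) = 3.64*a^3 + 0.49*a^2 - 2.09*a + 3.01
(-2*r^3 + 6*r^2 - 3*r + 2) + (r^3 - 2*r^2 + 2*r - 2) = -r^3 + 4*r^2 - r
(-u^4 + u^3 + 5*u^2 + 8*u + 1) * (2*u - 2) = -2*u^5 + 4*u^4 + 8*u^3 + 6*u^2 - 14*u - 2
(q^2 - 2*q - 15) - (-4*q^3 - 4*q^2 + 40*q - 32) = 4*q^3 + 5*q^2 - 42*q + 17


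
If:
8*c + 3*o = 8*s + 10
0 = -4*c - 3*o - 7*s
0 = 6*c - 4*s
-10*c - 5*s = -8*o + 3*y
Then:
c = -20/37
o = 290/111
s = -30/37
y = 3370/333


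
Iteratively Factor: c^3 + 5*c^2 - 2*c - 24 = (c - 2)*(c^2 + 7*c + 12) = (c - 2)*(c + 3)*(c + 4)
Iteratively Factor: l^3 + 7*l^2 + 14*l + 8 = (l + 4)*(l^2 + 3*l + 2) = (l + 1)*(l + 4)*(l + 2)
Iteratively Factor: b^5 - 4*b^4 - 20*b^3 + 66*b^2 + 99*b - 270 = (b + 3)*(b^4 - 7*b^3 + b^2 + 63*b - 90) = (b - 3)*(b + 3)*(b^3 - 4*b^2 - 11*b + 30) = (b - 3)*(b + 3)^2*(b^2 - 7*b + 10) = (b - 5)*(b - 3)*(b + 3)^2*(b - 2)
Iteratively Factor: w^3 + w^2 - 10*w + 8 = (w - 1)*(w^2 + 2*w - 8) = (w - 2)*(w - 1)*(w + 4)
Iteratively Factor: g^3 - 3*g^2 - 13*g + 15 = (g - 5)*(g^2 + 2*g - 3) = (g - 5)*(g + 3)*(g - 1)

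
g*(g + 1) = g^2 + g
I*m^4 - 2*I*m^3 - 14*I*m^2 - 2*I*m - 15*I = (m - 5)*(m + 3)*(m + I)*(I*m + 1)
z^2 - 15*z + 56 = (z - 8)*(z - 7)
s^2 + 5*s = s*(s + 5)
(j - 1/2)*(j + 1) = j^2 + j/2 - 1/2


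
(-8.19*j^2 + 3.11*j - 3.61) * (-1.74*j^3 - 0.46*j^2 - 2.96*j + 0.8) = 14.2506*j^5 - 1.644*j^4 + 29.0932*j^3 - 14.097*j^2 + 13.1736*j - 2.888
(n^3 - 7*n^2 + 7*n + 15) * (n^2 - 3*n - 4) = n^5 - 10*n^4 + 24*n^3 + 22*n^2 - 73*n - 60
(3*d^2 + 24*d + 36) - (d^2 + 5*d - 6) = 2*d^2 + 19*d + 42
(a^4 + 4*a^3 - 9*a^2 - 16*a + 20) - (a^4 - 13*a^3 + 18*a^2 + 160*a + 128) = 17*a^3 - 27*a^2 - 176*a - 108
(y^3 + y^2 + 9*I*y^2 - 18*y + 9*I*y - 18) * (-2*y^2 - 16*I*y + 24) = -2*y^5 - 2*y^4 - 34*I*y^4 + 204*y^3 - 34*I*y^3 + 204*y^2 + 504*I*y^2 - 432*y + 504*I*y - 432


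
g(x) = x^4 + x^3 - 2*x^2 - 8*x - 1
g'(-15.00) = -12773.00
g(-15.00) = 46919.00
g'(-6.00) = -740.00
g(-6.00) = 1055.00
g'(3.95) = 269.53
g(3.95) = 241.26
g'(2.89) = 102.05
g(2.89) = 53.07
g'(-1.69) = -11.98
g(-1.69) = 10.14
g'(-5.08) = -434.65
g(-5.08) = 522.90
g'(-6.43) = -921.64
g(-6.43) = 1411.30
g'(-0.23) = -6.97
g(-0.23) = 0.72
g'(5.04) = 560.14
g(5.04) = 681.14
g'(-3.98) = -196.74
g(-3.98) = 187.03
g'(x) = 4*x^3 + 3*x^2 - 4*x - 8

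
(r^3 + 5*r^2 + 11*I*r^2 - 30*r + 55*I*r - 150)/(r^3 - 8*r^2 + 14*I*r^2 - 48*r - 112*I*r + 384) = (r^2 + 5*r*(1 + I) + 25*I)/(r^2 + 8*r*(-1 + I) - 64*I)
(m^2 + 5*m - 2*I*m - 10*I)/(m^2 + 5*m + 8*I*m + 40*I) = (m - 2*I)/(m + 8*I)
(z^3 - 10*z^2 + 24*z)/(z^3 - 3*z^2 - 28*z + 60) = z*(z - 4)/(z^2 + 3*z - 10)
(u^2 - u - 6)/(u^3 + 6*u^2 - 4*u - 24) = (u - 3)/(u^2 + 4*u - 12)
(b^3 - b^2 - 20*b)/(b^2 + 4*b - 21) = b*(b^2 - b - 20)/(b^2 + 4*b - 21)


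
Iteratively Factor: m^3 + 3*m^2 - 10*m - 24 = (m + 4)*(m^2 - m - 6) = (m + 2)*(m + 4)*(m - 3)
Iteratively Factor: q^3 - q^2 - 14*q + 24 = (q - 2)*(q^2 + q - 12) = (q - 2)*(q + 4)*(q - 3)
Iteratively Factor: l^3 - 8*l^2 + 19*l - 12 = (l - 3)*(l^2 - 5*l + 4) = (l - 3)*(l - 1)*(l - 4)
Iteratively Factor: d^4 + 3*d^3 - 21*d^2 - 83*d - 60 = (d + 4)*(d^3 - d^2 - 17*d - 15) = (d + 3)*(d + 4)*(d^2 - 4*d - 5) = (d + 1)*(d + 3)*(d + 4)*(d - 5)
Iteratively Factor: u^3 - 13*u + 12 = (u + 4)*(u^2 - 4*u + 3) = (u - 1)*(u + 4)*(u - 3)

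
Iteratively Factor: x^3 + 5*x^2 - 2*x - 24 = (x + 4)*(x^2 + x - 6) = (x - 2)*(x + 4)*(x + 3)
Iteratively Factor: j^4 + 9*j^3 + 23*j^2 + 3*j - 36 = (j + 3)*(j^3 + 6*j^2 + 5*j - 12) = (j - 1)*(j + 3)*(j^2 + 7*j + 12) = (j - 1)*(j + 3)^2*(j + 4)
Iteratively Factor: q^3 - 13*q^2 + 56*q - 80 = (q - 4)*(q^2 - 9*q + 20) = (q - 4)^2*(q - 5)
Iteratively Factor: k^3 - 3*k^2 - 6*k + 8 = (k - 4)*(k^2 + k - 2) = (k - 4)*(k - 1)*(k + 2)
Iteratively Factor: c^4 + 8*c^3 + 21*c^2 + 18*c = (c + 2)*(c^3 + 6*c^2 + 9*c) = (c + 2)*(c + 3)*(c^2 + 3*c) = c*(c + 2)*(c + 3)*(c + 3)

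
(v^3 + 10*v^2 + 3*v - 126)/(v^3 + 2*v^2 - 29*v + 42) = (v + 6)/(v - 2)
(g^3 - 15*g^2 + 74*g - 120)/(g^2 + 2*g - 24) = (g^2 - 11*g + 30)/(g + 6)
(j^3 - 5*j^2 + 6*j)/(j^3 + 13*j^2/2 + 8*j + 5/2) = 2*j*(j^2 - 5*j + 6)/(2*j^3 + 13*j^2 + 16*j + 5)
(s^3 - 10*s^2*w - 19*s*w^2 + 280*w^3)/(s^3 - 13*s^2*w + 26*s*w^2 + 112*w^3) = (s + 5*w)/(s + 2*w)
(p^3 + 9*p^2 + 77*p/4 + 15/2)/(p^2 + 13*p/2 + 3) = p + 5/2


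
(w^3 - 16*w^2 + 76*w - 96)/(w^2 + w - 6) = (w^2 - 14*w + 48)/(w + 3)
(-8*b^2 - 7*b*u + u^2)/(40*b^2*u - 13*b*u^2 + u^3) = (b + u)/(u*(-5*b + u))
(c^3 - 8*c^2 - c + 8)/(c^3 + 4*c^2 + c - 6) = (c^2 - 7*c - 8)/(c^2 + 5*c + 6)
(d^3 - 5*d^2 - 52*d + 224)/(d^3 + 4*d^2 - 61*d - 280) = (d - 4)/(d + 5)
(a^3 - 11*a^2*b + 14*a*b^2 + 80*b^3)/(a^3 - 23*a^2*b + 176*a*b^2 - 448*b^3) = (a^2 - 3*a*b - 10*b^2)/(a^2 - 15*a*b + 56*b^2)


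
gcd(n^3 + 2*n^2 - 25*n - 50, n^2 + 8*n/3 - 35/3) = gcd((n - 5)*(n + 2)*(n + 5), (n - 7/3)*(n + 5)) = n + 5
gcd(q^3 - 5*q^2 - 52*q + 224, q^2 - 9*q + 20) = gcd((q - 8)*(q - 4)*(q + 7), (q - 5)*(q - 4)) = q - 4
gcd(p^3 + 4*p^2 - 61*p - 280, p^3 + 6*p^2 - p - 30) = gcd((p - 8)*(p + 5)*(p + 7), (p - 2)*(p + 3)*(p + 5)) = p + 5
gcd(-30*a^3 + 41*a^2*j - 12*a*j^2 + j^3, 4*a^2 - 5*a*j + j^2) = a - j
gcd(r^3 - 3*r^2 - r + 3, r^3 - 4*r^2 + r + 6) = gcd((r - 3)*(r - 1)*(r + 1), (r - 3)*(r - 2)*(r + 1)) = r^2 - 2*r - 3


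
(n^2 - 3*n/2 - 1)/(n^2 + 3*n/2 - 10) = (2*n^2 - 3*n - 2)/(2*n^2 + 3*n - 20)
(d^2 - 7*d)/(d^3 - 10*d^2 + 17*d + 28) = d/(d^2 - 3*d - 4)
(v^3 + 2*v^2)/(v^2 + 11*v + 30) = v^2*(v + 2)/(v^2 + 11*v + 30)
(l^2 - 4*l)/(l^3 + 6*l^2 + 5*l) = (l - 4)/(l^2 + 6*l + 5)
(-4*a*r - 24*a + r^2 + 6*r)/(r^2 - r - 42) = (-4*a + r)/(r - 7)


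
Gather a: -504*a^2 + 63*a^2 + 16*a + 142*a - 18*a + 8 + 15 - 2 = -441*a^2 + 140*a + 21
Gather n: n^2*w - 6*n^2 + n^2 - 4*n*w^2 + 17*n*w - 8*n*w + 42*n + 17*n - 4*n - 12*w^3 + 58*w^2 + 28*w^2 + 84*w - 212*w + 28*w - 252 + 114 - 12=n^2*(w - 5) + n*(-4*w^2 + 9*w + 55) - 12*w^3 + 86*w^2 - 100*w - 150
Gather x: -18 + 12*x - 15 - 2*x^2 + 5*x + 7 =-2*x^2 + 17*x - 26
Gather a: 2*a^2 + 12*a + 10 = 2*a^2 + 12*a + 10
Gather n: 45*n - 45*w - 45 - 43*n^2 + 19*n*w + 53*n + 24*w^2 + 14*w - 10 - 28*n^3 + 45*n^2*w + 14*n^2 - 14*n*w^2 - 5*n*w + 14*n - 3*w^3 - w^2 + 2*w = -28*n^3 + n^2*(45*w - 29) + n*(-14*w^2 + 14*w + 112) - 3*w^3 + 23*w^2 - 29*w - 55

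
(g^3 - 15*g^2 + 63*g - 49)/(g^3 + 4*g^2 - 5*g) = (g^2 - 14*g + 49)/(g*(g + 5))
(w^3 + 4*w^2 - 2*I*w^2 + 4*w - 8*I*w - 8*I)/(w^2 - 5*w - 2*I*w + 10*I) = (w^2 + 4*w + 4)/(w - 5)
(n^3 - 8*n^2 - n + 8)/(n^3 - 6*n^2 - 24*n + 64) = (n^2 - 1)/(n^2 + 2*n - 8)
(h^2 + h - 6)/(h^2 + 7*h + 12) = (h - 2)/(h + 4)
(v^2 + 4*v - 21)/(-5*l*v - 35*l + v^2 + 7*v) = (v - 3)/(-5*l + v)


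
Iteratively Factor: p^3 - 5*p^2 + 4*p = (p - 1)*(p^2 - 4*p) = (p - 4)*(p - 1)*(p)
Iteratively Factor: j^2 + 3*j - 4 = (j + 4)*(j - 1)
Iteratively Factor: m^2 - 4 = (m + 2)*(m - 2)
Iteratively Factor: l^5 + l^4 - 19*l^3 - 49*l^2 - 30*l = (l + 2)*(l^4 - l^3 - 17*l^2 - 15*l) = (l - 5)*(l + 2)*(l^3 + 4*l^2 + 3*l) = l*(l - 5)*(l + 2)*(l^2 + 4*l + 3) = l*(l - 5)*(l + 1)*(l + 2)*(l + 3)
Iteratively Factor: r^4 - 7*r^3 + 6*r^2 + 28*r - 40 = (r + 2)*(r^3 - 9*r^2 + 24*r - 20) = (r - 5)*(r + 2)*(r^2 - 4*r + 4) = (r - 5)*(r - 2)*(r + 2)*(r - 2)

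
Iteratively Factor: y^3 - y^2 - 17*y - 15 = (y - 5)*(y^2 + 4*y + 3) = (y - 5)*(y + 3)*(y + 1)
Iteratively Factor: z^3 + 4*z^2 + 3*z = (z)*(z^2 + 4*z + 3) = z*(z + 1)*(z + 3)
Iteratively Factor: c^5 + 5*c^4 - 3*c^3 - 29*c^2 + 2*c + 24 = (c + 4)*(c^4 + c^3 - 7*c^2 - c + 6) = (c - 1)*(c + 4)*(c^3 + 2*c^2 - 5*c - 6) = (c - 1)*(c + 1)*(c + 4)*(c^2 + c - 6) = (c - 2)*(c - 1)*(c + 1)*(c + 4)*(c + 3)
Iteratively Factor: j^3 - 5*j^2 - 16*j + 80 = (j - 4)*(j^2 - j - 20) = (j - 4)*(j + 4)*(j - 5)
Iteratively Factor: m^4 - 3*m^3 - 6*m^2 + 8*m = (m)*(m^3 - 3*m^2 - 6*m + 8) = m*(m + 2)*(m^2 - 5*m + 4) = m*(m - 4)*(m + 2)*(m - 1)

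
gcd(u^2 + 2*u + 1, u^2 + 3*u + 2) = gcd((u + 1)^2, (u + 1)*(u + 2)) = u + 1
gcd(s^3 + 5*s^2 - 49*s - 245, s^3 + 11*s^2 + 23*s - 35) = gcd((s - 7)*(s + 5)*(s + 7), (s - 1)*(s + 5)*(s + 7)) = s^2 + 12*s + 35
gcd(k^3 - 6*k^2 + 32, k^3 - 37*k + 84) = k - 4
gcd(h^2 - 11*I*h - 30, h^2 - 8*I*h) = 1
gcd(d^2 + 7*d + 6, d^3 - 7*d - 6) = d + 1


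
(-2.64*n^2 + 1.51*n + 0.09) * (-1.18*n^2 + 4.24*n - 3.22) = 3.1152*n^4 - 12.9754*n^3 + 14.797*n^2 - 4.4806*n - 0.2898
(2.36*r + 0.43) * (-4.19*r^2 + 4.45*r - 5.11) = -9.8884*r^3 + 8.7003*r^2 - 10.1461*r - 2.1973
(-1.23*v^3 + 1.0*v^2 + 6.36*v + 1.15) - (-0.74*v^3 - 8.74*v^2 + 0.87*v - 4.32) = -0.49*v^3 + 9.74*v^2 + 5.49*v + 5.47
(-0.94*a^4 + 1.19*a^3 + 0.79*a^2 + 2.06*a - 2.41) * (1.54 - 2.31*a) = 2.1714*a^5 - 4.1965*a^4 + 0.00769999999999982*a^3 - 3.542*a^2 + 8.7395*a - 3.7114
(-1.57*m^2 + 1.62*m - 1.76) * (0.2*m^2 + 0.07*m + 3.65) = -0.314*m^4 + 0.2141*m^3 - 5.9691*m^2 + 5.7898*m - 6.424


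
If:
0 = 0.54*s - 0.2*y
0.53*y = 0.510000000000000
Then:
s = 0.36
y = 0.96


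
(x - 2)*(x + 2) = x^2 - 4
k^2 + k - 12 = (k - 3)*(k + 4)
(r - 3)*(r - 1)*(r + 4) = r^3 - 13*r + 12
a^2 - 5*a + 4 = (a - 4)*(a - 1)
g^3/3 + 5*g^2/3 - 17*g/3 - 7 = (g/3 + 1/3)*(g - 3)*(g + 7)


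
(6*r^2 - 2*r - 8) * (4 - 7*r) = -42*r^3 + 38*r^2 + 48*r - 32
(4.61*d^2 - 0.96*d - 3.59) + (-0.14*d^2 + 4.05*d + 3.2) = 4.47*d^2 + 3.09*d - 0.39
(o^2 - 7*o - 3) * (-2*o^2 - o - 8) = -2*o^4 + 13*o^3 + 5*o^2 + 59*o + 24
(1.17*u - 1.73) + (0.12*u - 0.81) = 1.29*u - 2.54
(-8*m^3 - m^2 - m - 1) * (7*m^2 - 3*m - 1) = -56*m^5 + 17*m^4 + 4*m^3 - 3*m^2 + 4*m + 1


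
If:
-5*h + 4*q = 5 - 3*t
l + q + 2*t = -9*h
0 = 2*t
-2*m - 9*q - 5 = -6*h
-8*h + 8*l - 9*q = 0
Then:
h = -17/81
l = 73/81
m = -409/54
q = 80/81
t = 0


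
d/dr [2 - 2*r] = -2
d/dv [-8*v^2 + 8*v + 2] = 8 - 16*v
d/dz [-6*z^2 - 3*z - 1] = -12*z - 3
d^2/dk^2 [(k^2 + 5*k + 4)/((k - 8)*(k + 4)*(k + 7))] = 2*(k^3 + 3*k^2 + 165*k + 1)/(k^6 - 3*k^5 - 165*k^4 + 335*k^3 + 9240*k^2 - 9408*k - 175616)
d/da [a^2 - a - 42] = 2*a - 1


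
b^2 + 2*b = b*(b + 2)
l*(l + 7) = l^2 + 7*l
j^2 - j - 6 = (j - 3)*(j + 2)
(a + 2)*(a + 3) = a^2 + 5*a + 6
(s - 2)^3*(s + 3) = s^4 - 3*s^3 - 6*s^2 + 28*s - 24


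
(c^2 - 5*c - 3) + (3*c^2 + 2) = 4*c^2 - 5*c - 1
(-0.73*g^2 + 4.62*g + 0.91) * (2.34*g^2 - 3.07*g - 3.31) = -1.7082*g^4 + 13.0519*g^3 - 9.6377*g^2 - 18.0859*g - 3.0121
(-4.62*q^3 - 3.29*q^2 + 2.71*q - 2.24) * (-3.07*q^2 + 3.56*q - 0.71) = 14.1834*q^5 - 6.3469*q^4 - 16.7519*q^3 + 18.8603*q^2 - 9.8985*q + 1.5904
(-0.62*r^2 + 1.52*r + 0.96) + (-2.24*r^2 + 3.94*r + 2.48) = -2.86*r^2 + 5.46*r + 3.44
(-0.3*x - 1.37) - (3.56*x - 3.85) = 2.48 - 3.86*x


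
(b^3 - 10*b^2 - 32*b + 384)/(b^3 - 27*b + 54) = (b^2 - 16*b + 64)/(b^2 - 6*b + 9)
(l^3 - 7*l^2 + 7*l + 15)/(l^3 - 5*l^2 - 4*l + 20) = (l^2 - 2*l - 3)/(l^2 - 4)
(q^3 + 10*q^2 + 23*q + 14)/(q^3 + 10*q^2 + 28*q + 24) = (q^2 + 8*q + 7)/(q^2 + 8*q + 12)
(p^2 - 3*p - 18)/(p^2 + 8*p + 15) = (p - 6)/(p + 5)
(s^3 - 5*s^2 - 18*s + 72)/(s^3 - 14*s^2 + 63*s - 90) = (s + 4)/(s - 5)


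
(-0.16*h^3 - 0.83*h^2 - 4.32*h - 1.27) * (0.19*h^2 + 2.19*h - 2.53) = -0.0304*h^5 - 0.5081*h^4 - 2.2337*h^3 - 7.6022*h^2 + 8.1483*h + 3.2131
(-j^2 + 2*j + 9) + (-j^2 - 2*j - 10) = -2*j^2 - 1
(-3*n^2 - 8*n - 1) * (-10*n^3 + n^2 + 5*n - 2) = 30*n^5 + 77*n^4 - 13*n^3 - 35*n^2 + 11*n + 2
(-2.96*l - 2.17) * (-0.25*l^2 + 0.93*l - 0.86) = 0.74*l^3 - 2.2103*l^2 + 0.5275*l + 1.8662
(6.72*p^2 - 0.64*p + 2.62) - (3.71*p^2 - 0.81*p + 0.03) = 3.01*p^2 + 0.17*p + 2.59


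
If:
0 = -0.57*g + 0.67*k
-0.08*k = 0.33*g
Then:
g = 0.00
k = 0.00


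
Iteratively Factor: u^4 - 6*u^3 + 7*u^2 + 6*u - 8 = (u + 1)*(u^3 - 7*u^2 + 14*u - 8) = (u - 1)*(u + 1)*(u^2 - 6*u + 8) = (u - 2)*(u - 1)*(u + 1)*(u - 4)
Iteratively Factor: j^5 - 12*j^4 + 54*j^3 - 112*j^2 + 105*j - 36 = (j - 1)*(j^4 - 11*j^3 + 43*j^2 - 69*j + 36) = (j - 1)^2*(j^3 - 10*j^2 + 33*j - 36) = (j - 3)*(j - 1)^2*(j^2 - 7*j + 12) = (j - 4)*(j - 3)*(j - 1)^2*(j - 3)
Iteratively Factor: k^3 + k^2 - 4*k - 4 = (k + 2)*(k^2 - k - 2) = (k + 1)*(k + 2)*(k - 2)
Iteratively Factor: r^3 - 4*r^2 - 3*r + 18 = (r + 2)*(r^2 - 6*r + 9) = (r - 3)*(r + 2)*(r - 3)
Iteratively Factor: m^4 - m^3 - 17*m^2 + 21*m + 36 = (m - 3)*(m^3 + 2*m^2 - 11*m - 12) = (m - 3)^2*(m^2 + 5*m + 4) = (m - 3)^2*(m + 4)*(m + 1)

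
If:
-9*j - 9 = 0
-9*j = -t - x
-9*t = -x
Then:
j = -1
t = -9/10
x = -81/10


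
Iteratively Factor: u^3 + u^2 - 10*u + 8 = (u - 1)*(u^2 + 2*u - 8) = (u - 1)*(u + 4)*(u - 2)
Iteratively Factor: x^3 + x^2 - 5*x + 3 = (x - 1)*(x^2 + 2*x - 3) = (x - 1)*(x + 3)*(x - 1)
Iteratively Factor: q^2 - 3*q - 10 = (q + 2)*(q - 5)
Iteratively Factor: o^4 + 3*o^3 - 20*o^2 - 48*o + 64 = (o + 4)*(o^3 - o^2 - 16*o + 16) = (o + 4)^2*(o^2 - 5*o + 4) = (o - 4)*(o + 4)^2*(o - 1)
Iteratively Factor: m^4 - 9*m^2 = (m + 3)*(m^3 - 3*m^2) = (m - 3)*(m + 3)*(m^2) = m*(m - 3)*(m + 3)*(m)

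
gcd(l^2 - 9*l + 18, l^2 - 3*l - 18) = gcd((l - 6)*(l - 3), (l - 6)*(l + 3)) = l - 6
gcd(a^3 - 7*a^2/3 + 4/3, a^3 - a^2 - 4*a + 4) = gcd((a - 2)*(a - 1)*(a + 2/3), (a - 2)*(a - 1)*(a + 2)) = a^2 - 3*a + 2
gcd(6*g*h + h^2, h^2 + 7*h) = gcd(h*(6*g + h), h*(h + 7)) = h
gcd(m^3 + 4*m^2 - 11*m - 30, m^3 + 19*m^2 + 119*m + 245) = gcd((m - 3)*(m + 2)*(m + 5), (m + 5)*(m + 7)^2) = m + 5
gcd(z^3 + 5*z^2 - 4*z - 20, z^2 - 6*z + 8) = z - 2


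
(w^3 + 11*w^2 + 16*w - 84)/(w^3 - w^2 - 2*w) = (w^2 + 13*w + 42)/(w*(w + 1))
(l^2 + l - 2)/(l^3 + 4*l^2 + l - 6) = 1/(l + 3)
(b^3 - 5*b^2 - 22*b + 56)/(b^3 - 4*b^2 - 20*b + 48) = (b - 7)/(b - 6)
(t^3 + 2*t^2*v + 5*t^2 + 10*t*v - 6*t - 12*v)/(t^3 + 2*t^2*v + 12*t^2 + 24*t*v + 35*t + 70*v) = (t^2 + 5*t - 6)/(t^2 + 12*t + 35)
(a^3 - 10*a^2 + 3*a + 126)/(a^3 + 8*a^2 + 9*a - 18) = (a^2 - 13*a + 42)/(a^2 + 5*a - 6)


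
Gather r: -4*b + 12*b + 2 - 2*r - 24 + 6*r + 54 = 8*b + 4*r + 32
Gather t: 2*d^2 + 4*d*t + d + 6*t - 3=2*d^2 + d + t*(4*d + 6) - 3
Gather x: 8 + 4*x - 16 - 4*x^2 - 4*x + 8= -4*x^2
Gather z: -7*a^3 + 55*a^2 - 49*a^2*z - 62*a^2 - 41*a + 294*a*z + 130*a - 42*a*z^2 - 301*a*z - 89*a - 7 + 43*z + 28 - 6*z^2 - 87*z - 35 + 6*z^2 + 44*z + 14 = -7*a^3 - 7*a^2 - 42*a*z^2 + z*(-49*a^2 - 7*a)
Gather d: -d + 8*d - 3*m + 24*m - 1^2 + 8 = 7*d + 21*m + 7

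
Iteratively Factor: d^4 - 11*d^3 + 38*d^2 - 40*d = (d - 2)*(d^3 - 9*d^2 + 20*d) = (d - 5)*(d - 2)*(d^2 - 4*d) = (d - 5)*(d - 4)*(d - 2)*(d)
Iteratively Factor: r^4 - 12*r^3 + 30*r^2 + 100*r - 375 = (r + 3)*(r^3 - 15*r^2 + 75*r - 125) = (r - 5)*(r + 3)*(r^2 - 10*r + 25) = (r - 5)^2*(r + 3)*(r - 5)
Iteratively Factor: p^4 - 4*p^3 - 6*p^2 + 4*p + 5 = (p - 1)*(p^3 - 3*p^2 - 9*p - 5) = (p - 5)*(p - 1)*(p^2 + 2*p + 1) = (p - 5)*(p - 1)*(p + 1)*(p + 1)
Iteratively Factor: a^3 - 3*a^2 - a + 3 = (a - 1)*(a^2 - 2*a - 3) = (a - 3)*(a - 1)*(a + 1)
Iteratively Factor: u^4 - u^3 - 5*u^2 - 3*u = (u)*(u^3 - u^2 - 5*u - 3) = u*(u + 1)*(u^2 - 2*u - 3) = u*(u - 3)*(u + 1)*(u + 1)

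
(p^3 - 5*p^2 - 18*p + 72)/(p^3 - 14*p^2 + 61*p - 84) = (p^2 - 2*p - 24)/(p^2 - 11*p + 28)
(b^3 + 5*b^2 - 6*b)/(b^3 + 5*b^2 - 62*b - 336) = b*(b - 1)/(b^2 - b - 56)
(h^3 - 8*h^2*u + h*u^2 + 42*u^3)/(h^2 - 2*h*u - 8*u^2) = (-h^2 + 10*h*u - 21*u^2)/(-h + 4*u)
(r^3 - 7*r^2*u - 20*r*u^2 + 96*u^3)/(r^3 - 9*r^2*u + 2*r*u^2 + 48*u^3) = (r + 4*u)/(r + 2*u)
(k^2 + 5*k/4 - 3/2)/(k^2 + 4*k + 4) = (k - 3/4)/(k + 2)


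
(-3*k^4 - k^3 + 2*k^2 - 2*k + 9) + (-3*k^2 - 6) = -3*k^4 - k^3 - k^2 - 2*k + 3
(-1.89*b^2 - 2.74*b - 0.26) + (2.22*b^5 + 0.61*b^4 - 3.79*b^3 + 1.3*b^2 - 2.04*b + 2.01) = 2.22*b^5 + 0.61*b^4 - 3.79*b^3 - 0.59*b^2 - 4.78*b + 1.75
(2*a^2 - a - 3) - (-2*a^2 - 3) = 4*a^2 - a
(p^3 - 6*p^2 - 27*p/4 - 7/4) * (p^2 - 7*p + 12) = p^5 - 13*p^4 + 189*p^3/4 - 53*p^2/2 - 275*p/4 - 21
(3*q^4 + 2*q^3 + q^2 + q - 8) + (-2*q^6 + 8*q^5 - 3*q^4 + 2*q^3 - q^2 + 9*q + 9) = -2*q^6 + 8*q^5 + 4*q^3 + 10*q + 1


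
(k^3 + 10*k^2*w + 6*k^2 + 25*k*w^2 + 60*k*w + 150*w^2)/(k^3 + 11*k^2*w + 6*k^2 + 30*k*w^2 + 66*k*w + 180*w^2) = (k + 5*w)/(k + 6*w)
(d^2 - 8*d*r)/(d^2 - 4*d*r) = (d - 8*r)/(d - 4*r)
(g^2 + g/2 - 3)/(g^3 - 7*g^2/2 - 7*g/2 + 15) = (2*g - 3)/(2*g^2 - 11*g + 15)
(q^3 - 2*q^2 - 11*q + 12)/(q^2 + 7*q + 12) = (q^2 - 5*q + 4)/(q + 4)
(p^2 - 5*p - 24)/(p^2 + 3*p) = (p - 8)/p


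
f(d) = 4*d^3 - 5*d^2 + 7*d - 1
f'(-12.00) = 1855.00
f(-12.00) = -7717.00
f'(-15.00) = 2857.00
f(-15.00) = -14731.00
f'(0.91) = 7.84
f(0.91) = 4.24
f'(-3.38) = 177.89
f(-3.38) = -236.24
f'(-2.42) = 101.48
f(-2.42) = -103.91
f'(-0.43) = 13.52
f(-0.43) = -5.25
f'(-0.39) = 12.73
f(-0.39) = -4.73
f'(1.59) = 21.44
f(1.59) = 13.57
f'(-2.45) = 103.53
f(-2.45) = -106.99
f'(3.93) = 153.04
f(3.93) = 192.08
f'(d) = 12*d^2 - 10*d + 7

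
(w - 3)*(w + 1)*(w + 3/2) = w^3 - w^2/2 - 6*w - 9/2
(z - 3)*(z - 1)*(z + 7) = z^3 + 3*z^2 - 25*z + 21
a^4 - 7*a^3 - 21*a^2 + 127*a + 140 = (a - 7)*(a - 5)*(a + 1)*(a + 4)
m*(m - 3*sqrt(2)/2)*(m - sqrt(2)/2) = m^3 - 2*sqrt(2)*m^2 + 3*m/2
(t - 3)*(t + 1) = t^2 - 2*t - 3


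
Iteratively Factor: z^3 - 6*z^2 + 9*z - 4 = (z - 4)*(z^2 - 2*z + 1) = (z - 4)*(z - 1)*(z - 1)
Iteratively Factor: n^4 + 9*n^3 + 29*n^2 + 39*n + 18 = (n + 3)*(n^3 + 6*n^2 + 11*n + 6) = (n + 3)^2*(n^2 + 3*n + 2) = (n + 1)*(n + 3)^2*(n + 2)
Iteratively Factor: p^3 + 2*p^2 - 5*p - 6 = (p + 1)*(p^2 + p - 6) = (p - 2)*(p + 1)*(p + 3)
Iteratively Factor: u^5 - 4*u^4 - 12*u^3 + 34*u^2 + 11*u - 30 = (u + 1)*(u^4 - 5*u^3 - 7*u^2 + 41*u - 30) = (u - 2)*(u + 1)*(u^3 - 3*u^2 - 13*u + 15) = (u - 5)*(u - 2)*(u + 1)*(u^2 + 2*u - 3) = (u - 5)*(u - 2)*(u + 1)*(u + 3)*(u - 1)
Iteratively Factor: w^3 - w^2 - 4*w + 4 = (w + 2)*(w^2 - 3*w + 2) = (w - 1)*(w + 2)*(w - 2)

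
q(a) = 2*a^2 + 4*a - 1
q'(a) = 4*a + 4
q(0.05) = -0.80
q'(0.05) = 4.20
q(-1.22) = -2.90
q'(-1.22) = -0.88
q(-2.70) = 2.78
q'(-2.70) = -6.80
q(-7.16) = 72.89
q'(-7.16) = -24.64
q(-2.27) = 0.23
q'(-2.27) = -5.08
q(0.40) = 0.92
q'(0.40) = 5.60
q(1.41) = 8.62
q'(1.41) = 9.64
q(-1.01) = -3.00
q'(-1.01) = -0.04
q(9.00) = 197.00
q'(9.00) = 40.00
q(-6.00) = 47.00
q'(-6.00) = -20.00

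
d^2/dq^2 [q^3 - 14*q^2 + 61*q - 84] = 6*q - 28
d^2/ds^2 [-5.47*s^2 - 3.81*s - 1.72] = -10.9400000000000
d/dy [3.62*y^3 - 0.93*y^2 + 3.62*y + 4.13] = 10.86*y^2 - 1.86*y + 3.62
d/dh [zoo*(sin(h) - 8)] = zoo*cos(h)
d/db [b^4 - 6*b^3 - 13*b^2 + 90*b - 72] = 4*b^3 - 18*b^2 - 26*b + 90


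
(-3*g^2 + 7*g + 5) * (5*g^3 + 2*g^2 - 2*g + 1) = -15*g^5 + 29*g^4 + 45*g^3 - 7*g^2 - 3*g + 5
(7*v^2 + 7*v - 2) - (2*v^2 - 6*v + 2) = 5*v^2 + 13*v - 4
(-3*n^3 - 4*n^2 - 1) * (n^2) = -3*n^5 - 4*n^4 - n^2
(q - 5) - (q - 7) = 2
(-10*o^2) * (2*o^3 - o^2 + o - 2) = -20*o^5 + 10*o^4 - 10*o^3 + 20*o^2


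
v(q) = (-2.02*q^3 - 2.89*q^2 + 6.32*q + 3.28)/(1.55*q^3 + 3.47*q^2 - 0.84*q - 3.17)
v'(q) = (-6.06*q^2 - 5.78*q + 6.32)/(1.55*q^3 + 3.47*q^2 - 0.84*q - 3.17) + (-4.65*q^2 - 6.94*q + 0.84)*(-2.02*q^3 - 2.89*q^2 + 6.32*q + 3.28)/(1.55*q^3 + 3.47*q^2 - 0.84*q - 3.17)^2 = (-2.5299*q^4 - 16.1984*q^3 - 15.5446*q^2 - 4.4406*q - 17.2792)/(2.4025*q^6 + 10.757*q^5 + 9.4369*q^4 - 15.6566*q^3 - 21.2942*q^2 + 5.3256*q + 10.0489)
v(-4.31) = -1.42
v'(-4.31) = 0.04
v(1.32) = 0.36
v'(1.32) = -3.35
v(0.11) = -1.22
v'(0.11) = -1.74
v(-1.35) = -11.69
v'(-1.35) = -36.26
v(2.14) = -0.62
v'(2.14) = -0.45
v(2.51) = -0.75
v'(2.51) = -0.29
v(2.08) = -0.59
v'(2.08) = -0.50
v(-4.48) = -1.43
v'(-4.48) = 0.03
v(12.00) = -1.21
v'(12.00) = -0.01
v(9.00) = -1.18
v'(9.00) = -0.02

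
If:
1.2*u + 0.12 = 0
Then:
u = -0.10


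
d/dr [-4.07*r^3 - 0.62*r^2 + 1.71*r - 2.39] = -12.21*r^2 - 1.24*r + 1.71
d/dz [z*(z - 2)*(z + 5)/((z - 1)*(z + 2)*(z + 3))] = (z^4 + 22*z^3 + 25*z^2 - 36*z + 60)/(z^6 + 8*z^5 + 18*z^4 - 4*z^3 - 47*z^2 - 12*z + 36)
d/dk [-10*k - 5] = -10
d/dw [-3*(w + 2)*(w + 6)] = -6*w - 24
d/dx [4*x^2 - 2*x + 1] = 8*x - 2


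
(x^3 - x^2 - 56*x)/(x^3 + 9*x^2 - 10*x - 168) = x*(x - 8)/(x^2 + 2*x - 24)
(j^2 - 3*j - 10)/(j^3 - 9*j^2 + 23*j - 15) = (j + 2)/(j^2 - 4*j + 3)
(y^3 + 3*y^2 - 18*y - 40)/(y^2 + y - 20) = y + 2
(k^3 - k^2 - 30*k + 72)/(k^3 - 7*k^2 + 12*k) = (k + 6)/k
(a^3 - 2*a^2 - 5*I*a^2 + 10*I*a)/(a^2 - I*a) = (a^2 - 2*a - 5*I*a + 10*I)/(a - I)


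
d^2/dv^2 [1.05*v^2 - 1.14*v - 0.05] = 2.10000000000000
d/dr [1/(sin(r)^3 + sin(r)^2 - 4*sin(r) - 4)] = (-3*sin(r)^2 - 2*sin(r) + 4)*cos(r)/(sin(r)^3 + sin(r)^2 - 4*sin(r) - 4)^2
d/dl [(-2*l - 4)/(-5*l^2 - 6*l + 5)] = 2*(5*l^2 + 6*l - 2*(l + 2)*(5*l + 3) - 5)/(5*l^2 + 6*l - 5)^2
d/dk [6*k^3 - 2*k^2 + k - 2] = 18*k^2 - 4*k + 1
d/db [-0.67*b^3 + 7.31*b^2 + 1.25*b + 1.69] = -2.01*b^2 + 14.62*b + 1.25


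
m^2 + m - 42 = (m - 6)*(m + 7)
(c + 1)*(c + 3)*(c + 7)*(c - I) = c^4 + 11*c^3 - I*c^3 + 31*c^2 - 11*I*c^2 + 21*c - 31*I*c - 21*I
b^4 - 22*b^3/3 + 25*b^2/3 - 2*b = b*(b - 6)*(b - 1)*(b - 1/3)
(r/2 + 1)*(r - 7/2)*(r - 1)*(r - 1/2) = r^4/2 - 3*r^3/2 - 17*r^2/8 + 39*r/8 - 7/4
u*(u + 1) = u^2 + u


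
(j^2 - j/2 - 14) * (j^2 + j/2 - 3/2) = j^4 - 63*j^2/4 - 25*j/4 + 21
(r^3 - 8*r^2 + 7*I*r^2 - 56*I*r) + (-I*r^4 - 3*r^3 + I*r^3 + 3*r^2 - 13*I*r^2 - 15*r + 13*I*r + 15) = -I*r^4 - 2*r^3 + I*r^3 - 5*r^2 - 6*I*r^2 - 15*r - 43*I*r + 15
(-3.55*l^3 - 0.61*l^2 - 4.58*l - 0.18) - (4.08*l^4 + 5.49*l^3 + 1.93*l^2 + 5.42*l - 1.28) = -4.08*l^4 - 9.04*l^3 - 2.54*l^2 - 10.0*l + 1.1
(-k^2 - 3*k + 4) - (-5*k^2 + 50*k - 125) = 4*k^2 - 53*k + 129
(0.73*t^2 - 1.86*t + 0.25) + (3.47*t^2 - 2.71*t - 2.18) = 4.2*t^2 - 4.57*t - 1.93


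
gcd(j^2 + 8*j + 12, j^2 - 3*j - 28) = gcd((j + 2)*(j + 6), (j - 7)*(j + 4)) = 1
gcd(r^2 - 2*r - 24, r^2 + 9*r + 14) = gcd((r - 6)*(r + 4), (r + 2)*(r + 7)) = 1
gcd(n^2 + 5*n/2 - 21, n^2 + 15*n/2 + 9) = n + 6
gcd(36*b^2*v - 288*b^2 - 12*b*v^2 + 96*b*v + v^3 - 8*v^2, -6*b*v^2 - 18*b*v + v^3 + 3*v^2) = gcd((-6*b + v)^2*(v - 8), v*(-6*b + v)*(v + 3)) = -6*b + v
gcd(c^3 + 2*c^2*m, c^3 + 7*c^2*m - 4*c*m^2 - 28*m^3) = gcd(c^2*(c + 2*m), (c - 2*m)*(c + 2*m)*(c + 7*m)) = c + 2*m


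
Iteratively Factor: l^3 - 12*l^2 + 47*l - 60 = (l - 5)*(l^2 - 7*l + 12) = (l - 5)*(l - 3)*(l - 4)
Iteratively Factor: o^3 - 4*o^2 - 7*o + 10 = (o + 2)*(o^2 - 6*o + 5) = (o - 1)*(o + 2)*(o - 5)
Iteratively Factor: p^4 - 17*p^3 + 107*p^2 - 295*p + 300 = (p - 4)*(p^3 - 13*p^2 + 55*p - 75) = (p - 5)*(p - 4)*(p^2 - 8*p + 15) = (p - 5)*(p - 4)*(p - 3)*(p - 5)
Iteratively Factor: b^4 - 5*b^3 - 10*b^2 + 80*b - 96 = (b - 2)*(b^3 - 3*b^2 - 16*b + 48) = (b - 4)*(b - 2)*(b^2 + b - 12) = (b - 4)*(b - 3)*(b - 2)*(b + 4)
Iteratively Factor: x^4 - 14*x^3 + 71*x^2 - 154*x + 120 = (x - 5)*(x^3 - 9*x^2 + 26*x - 24) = (x - 5)*(x - 2)*(x^2 - 7*x + 12) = (x - 5)*(x - 3)*(x - 2)*(x - 4)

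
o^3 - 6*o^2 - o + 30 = (o - 5)*(o - 3)*(o + 2)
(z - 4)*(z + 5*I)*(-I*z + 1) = -I*z^3 + 6*z^2 + 4*I*z^2 - 24*z + 5*I*z - 20*I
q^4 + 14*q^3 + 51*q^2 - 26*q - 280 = (q - 2)*(q + 4)*(q + 5)*(q + 7)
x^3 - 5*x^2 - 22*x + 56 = (x - 7)*(x - 2)*(x + 4)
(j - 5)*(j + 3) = j^2 - 2*j - 15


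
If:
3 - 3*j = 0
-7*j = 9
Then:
No Solution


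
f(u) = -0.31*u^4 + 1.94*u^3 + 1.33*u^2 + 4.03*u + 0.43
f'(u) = -1.24*u^3 + 5.82*u^2 + 2.66*u + 4.03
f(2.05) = 25.52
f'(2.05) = 23.26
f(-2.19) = -29.52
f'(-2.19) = 39.14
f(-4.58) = -312.91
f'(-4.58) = 233.06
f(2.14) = 27.66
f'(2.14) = 24.22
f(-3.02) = -78.83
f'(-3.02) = 83.23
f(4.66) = 98.22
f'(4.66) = 17.33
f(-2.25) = -31.95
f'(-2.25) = 41.63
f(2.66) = 41.55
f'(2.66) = 28.95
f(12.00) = -2835.53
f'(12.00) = -1268.69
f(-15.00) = -22002.02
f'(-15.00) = 5458.63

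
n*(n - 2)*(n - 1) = n^3 - 3*n^2 + 2*n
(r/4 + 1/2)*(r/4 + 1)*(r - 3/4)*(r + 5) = r^4/16 + 41*r^3/64 + 119*r^2/64 + 23*r/32 - 15/8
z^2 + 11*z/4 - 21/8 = (z - 3/4)*(z + 7/2)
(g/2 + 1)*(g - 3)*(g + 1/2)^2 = g^4/2 - 27*g^2/8 - 25*g/8 - 3/4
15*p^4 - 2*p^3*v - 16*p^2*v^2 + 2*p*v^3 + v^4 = (-3*p + v)*(-p + v)*(p + v)*(5*p + v)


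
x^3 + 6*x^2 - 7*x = x*(x - 1)*(x + 7)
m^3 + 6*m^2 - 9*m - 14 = (m - 2)*(m + 1)*(m + 7)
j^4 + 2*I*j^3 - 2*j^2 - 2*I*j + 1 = (j - 1)*(j + 1)*(j + I)^2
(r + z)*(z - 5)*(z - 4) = r*z^2 - 9*r*z + 20*r + z^3 - 9*z^2 + 20*z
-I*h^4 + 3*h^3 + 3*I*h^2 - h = h*(h + I)^2*(-I*h + 1)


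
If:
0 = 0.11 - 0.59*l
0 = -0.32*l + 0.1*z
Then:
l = 0.19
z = 0.60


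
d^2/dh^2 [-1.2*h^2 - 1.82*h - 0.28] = -2.40000000000000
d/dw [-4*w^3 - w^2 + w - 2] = -12*w^2 - 2*w + 1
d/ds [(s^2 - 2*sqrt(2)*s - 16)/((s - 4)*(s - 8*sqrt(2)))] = (2*(s - 4)*(s - 8*sqrt(2))*(s - sqrt(2)) + (s - 4)*(-s^2 + 2*sqrt(2)*s + 16) + (s - 8*sqrt(2))*(-s^2 + 2*sqrt(2)*s + 16))/((s - 4)^2*(s - 8*sqrt(2))^2)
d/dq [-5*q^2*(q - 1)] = 5*q*(2 - 3*q)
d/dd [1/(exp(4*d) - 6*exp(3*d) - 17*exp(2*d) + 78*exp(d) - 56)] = (-4*exp(3*d) + 18*exp(2*d) + 34*exp(d) - 78)*exp(d)/(-exp(4*d) + 6*exp(3*d) + 17*exp(2*d) - 78*exp(d) + 56)^2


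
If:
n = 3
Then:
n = 3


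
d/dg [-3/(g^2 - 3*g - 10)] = 3*(2*g - 3)/(-g^2 + 3*g + 10)^2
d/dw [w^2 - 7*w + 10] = 2*w - 7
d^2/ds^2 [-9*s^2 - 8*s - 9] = -18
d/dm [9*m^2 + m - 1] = 18*m + 1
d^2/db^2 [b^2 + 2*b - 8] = 2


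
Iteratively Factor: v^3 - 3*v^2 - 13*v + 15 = (v - 5)*(v^2 + 2*v - 3) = (v - 5)*(v - 1)*(v + 3)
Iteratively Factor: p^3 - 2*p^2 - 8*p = (p)*(p^2 - 2*p - 8) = p*(p - 4)*(p + 2)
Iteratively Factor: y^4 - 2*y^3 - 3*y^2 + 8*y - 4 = (y - 2)*(y^3 - 3*y + 2) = (y - 2)*(y + 2)*(y^2 - 2*y + 1) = (y - 2)*(y - 1)*(y + 2)*(y - 1)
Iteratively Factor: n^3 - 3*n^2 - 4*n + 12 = (n - 2)*(n^2 - n - 6) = (n - 2)*(n + 2)*(n - 3)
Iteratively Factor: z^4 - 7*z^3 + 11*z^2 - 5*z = (z - 5)*(z^3 - 2*z^2 + z) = z*(z - 5)*(z^2 - 2*z + 1) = z*(z - 5)*(z - 1)*(z - 1)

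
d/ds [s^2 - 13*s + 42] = 2*s - 13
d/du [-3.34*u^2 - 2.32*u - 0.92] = -6.68*u - 2.32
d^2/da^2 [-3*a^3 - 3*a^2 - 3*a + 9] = -18*a - 6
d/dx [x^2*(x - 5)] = x*(3*x - 10)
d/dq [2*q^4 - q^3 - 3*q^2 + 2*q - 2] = 8*q^3 - 3*q^2 - 6*q + 2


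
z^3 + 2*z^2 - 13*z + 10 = (z - 2)*(z - 1)*(z + 5)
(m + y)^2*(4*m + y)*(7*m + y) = 28*m^4 + 67*m^3*y + 51*m^2*y^2 + 13*m*y^3 + y^4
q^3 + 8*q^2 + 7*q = q*(q + 1)*(q + 7)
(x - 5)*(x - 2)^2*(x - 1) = x^4 - 10*x^3 + 33*x^2 - 44*x + 20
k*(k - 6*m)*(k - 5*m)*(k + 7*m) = k^4 - 4*k^3*m - 47*k^2*m^2 + 210*k*m^3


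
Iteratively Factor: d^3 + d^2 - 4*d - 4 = (d - 2)*(d^2 + 3*d + 2) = (d - 2)*(d + 1)*(d + 2)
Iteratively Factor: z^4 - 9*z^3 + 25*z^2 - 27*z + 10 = (z - 1)*(z^3 - 8*z^2 + 17*z - 10) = (z - 2)*(z - 1)*(z^2 - 6*z + 5) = (z - 2)*(z - 1)^2*(z - 5)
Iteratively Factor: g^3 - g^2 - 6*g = (g - 3)*(g^2 + 2*g) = g*(g - 3)*(g + 2)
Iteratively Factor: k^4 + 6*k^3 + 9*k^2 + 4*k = (k + 1)*(k^3 + 5*k^2 + 4*k) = (k + 1)*(k + 4)*(k^2 + k) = k*(k + 1)*(k + 4)*(k + 1)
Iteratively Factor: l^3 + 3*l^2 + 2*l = (l + 1)*(l^2 + 2*l) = l*(l + 1)*(l + 2)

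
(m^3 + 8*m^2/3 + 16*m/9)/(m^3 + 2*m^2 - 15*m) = (9*m^2 + 24*m + 16)/(9*(m^2 + 2*m - 15))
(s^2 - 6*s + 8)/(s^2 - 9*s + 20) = (s - 2)/(s - 5)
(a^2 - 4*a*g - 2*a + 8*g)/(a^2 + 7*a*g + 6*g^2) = (a^2 - 4*a*g - 2*a + 8*g)/(a^2 + 7*a*g + 6*g^2)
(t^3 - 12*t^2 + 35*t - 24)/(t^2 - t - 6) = (t^2 - 9*t + 8)/(t + 2)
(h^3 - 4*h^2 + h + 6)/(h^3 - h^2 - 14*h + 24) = (h + 1)/(h + 4)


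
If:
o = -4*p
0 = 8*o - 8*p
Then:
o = 0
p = 0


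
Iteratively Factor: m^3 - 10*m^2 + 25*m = (m - 5)*(m^2 - 5*m) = m*(m - 5)*(m - 5)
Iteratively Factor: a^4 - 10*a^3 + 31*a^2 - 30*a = (a)*(a^3 - 10*a^2 + 31*a - 30) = a*(a - 3)*(a^2 - 7*a + 10) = a*(a - 3)*(a - 2)*(a - 5)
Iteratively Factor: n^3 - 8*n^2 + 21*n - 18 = (n - 2)*(n^2 - 6*n + 9) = (n - 3)*(n - 2)*(n - 3)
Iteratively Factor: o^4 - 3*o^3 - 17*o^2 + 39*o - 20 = (o - 1)*(o^3 - 2*o^2 - 19*o + 20) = (o - 1)*(o + 4)*(o^2 - 6*o + 5) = (o - 5)*(o - 1)*(o + 4)*(o - 1)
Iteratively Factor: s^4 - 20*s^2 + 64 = (s + 2)*(s^3 - 2*s^2 - 16*s + 32) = (s + 2)*(s + 4)*(s^2 - 6*s + 8) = (s - 2)*(s + 2)*(s + 4)*(s - 4)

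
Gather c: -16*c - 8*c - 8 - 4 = -24*c - 12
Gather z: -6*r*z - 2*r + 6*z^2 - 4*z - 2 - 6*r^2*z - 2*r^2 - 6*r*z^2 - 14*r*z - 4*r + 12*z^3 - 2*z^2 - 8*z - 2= -2*r^2 - 6*r + 12*z^3 + z^2*(4 - 6*r) + z*(-6*r^2 - 20*r - 12) - 4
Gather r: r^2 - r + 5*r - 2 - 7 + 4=r^2 + 4*r - 5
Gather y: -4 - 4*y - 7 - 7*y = -11*y - 11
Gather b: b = b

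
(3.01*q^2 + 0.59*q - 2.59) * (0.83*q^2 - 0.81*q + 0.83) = 2.4983*q^4 - 1.9484*q^3 - 0.1293*q^2 + 2.5876*q - 2.1497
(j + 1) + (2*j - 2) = 3*j - 1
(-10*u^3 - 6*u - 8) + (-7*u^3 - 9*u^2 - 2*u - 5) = -17*u^3 - 9*u^2 - 8*u - 13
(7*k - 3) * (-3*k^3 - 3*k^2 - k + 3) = -21*k^4 - 12*k^3 + 2*k^2 + 24*k - 9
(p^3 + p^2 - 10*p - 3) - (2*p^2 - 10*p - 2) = p^3 - p^2 - 1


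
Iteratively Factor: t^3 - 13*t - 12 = (t + 1)*(t^2 - t - 12) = (t + 1)*(t + 3)*(t - 4)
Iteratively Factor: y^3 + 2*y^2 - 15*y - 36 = (y + 3)*(y^2 - y - 12) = (y - 4)*(y + 3)*(y + 3)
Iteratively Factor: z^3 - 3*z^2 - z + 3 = (z - 1)*(z^2 - 2*z - 3) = (z - 3)*(z - 1)*(z + 1)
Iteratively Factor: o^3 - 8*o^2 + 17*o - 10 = (o - 2)*(o^2 - 6*o + 5) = (o - 5)*(o - 2)*(o - 1)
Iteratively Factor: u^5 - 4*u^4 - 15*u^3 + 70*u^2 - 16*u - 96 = (u - 4)*(u^4 - 15*u^2 + 10*u + 24) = (u - 4)*(u + 1)*(u^3 - u^2 - 14*u + 24) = (u - 4)*(u - 2)*(u + 1)*(u^2 + u - 12) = (u - 4)*(u - 2)*(u + 1)*(u + 4)*(u - 3)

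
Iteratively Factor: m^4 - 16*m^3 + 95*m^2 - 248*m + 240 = (m - 3)*(m^3 - 13*m^2 + 56*m - 80) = (m - 5)*(m - 3)*(m^2 - 8*m + 16) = (m - 5)*(m - 4)*(m - 3)*(m - 4)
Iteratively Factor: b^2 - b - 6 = (b - 3)*(b + 2)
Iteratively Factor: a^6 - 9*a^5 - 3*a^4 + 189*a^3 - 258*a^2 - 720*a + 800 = (a - 5)*(a^5 - 4*a^4 - 23*a^3 + 74*a^2 + 112*a - 160) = (a - 5)^2*(a^4 + a^3 - 18*a^2 - 16*a + 32) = (a - 5)^2*(a + 2)*(a^3 - a^2 - 16*a + 16) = (a - 5)^2*(a - 4)*(a + 2)*(a^2 + 3*a - 4) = (a - 5)^2*(a - 4)*(a + 2)*(a + 4)*(a - 1)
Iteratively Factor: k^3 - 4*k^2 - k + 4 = (k + 1)*(k^2 - 5*k + 4) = (k - 1)*(k + 1)*(k - 4)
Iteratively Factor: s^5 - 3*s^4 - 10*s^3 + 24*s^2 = (s + 3)*(s^4 - 6*s^3 + 8*s^2) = s*(s + 3)*(s^3 - 6*s^2 + 8*s) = s^2*(s + 3)*(s^2 - 6*s + 8) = s^2*(s - 2)*(s + 3)*(s - 4)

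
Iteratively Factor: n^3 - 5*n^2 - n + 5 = (n + 1)*(n^2 - 6*n + 5) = (n - 5)*(n + 1)*(n - 1)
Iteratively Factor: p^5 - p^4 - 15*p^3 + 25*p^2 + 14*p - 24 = (p + 4)*(p^4 - 5*p^3 + 5*p^2 + 5*p - 6) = (p - 1)*(p + 4)*(p^3 - 4*p^2 + p + 6) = (p - 3)*(p - 1)*(p + 4)*(p^2 - p - 2) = (p - 3)*(p - 1)*(p + 1)*(p + 4)*(p - 2)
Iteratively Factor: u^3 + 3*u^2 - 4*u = (u + 4)*(u^2 - u) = (u - 1)*(u + 4)*(u)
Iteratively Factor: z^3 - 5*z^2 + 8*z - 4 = (z - 1)*(z^2 - 4*z + 4) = (z - 2)*(z - 1)*(z - 2)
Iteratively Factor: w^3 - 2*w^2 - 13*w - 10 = (w - 5)*(w^2 + 3*w + 2) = (w - 5)*(w + 1)*(w + 2)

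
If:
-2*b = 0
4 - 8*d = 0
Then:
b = 0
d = 1/2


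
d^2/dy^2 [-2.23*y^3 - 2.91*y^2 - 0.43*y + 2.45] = -13.38*y - 5.82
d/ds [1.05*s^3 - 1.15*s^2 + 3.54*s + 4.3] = 3.15*s^2 - 2.3*s + 3.54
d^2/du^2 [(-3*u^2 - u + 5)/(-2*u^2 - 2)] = (u^3 - 24*u^2 - 3*u + 8)/(u^6 + 3*u^4 + 3*u^2 + 1)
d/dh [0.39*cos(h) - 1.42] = -0.39*sin(h)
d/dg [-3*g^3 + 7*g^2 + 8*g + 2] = -9*g^2 + 14*g + 8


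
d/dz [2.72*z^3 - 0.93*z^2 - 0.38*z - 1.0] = 8.16*z^2 - 1.86*z - 0.38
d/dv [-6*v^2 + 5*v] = 5 - 12*v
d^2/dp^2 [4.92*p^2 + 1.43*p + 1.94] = 9.84000000000000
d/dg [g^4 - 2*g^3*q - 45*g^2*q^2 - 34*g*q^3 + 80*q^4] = 4*g^3 - 6*g^2*q - 90*g*q^2 - 34*q^3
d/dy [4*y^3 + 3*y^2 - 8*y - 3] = 12*y^2 + 6*y - 8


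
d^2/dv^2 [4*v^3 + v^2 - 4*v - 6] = 24*v + 2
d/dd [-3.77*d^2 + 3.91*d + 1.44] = 3.91 - 7.54*d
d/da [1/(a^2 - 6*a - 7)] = 2*(3 - a)/(-a^2 + 6*a + 7)^2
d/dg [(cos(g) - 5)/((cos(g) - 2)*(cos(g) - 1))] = (cos(g)^2 - 10*cos(g) + 13)*sin(g)/((cos(g) - 2)^2*(cos(g) - 1)^2)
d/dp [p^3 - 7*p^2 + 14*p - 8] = 3*p^2 - 14*p + 14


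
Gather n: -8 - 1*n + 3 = -n - 5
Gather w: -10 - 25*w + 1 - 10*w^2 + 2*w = -10*w^2 - 23*w - 9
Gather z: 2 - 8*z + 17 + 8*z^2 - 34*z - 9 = 8*z^2 - 42*z + 10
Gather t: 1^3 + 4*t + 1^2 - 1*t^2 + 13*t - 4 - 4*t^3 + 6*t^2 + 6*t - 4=-4*t^3 + 5*t^2 + 23*t - 6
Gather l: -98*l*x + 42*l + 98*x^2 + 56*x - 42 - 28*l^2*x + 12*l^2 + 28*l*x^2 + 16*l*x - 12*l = l^2*(12 - 28*x) + l*(28*x^2 - 82*x + 30) + 98*x^2 + 56*x - 42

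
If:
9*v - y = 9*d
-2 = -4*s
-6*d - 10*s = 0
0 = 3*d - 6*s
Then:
No Solution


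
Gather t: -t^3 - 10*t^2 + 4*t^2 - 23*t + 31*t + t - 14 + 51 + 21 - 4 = -t^3 - 6*t^2 + 9*t + 54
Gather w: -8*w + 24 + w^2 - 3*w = w^2 - 11*w + 24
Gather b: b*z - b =b*(z - 1)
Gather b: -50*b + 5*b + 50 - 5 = 45 - 45*b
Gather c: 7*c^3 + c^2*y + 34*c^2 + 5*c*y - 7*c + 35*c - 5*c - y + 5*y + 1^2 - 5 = 7*c^3 + c^2*(y + 34) + c*(5*y + 23) + 4*y - 4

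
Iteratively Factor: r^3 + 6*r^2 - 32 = (r + 4)*(r^2 + 2*r - 8) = (r - 2)*(r + 4)*(r + 4)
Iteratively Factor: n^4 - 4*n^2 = (n)*(n^3 - 4*n) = n*(n - 2)*(n^2 + 2*n) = n^2*(n - 2)*(n + 2)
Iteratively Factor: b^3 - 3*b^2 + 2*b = (b - 1)*(b^2 - 2*b) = (b - 2)*(b - 1)*(b)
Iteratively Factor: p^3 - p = (p)*(p^2 - 1) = p*(p + 1)*(p - 1)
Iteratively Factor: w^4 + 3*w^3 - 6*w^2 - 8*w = (w - 2)*(w^3 + 5*w^2 + 4*w) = (w - 2)*(w + 4)*(w^2 + w) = (w - 2)*(w + 1)*(w + 4)*(w)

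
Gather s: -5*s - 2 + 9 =7 - 5*s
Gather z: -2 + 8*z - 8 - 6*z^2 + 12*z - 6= -6*z^2 + 20*z - 16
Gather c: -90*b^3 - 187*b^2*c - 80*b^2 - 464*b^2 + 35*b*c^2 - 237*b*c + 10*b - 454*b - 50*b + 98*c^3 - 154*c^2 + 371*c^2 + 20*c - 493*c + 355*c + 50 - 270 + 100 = -90*b^3 - 544*b^2 - 494*b + 98*c^3 + c^2*(35*b + 217) + c*(-187*b^2 - 237*b - 118) - 120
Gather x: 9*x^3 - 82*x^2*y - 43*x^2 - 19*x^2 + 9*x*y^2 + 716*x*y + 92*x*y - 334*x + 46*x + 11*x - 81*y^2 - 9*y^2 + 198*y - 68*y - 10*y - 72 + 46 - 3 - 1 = 9*x^3 + x^2*(-82*y - 62) + x*(9*y^2 + 808*y - 277) - 90*y^2 + 120*y - 30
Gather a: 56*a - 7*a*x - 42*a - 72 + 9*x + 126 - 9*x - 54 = a*(14 - 7*x)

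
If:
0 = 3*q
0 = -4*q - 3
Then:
No Solution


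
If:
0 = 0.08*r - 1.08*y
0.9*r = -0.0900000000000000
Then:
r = -0.10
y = -0.01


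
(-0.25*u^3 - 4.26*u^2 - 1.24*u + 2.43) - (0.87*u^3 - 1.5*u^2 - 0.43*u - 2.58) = -1.12*u^3 - 2.76*u^2 - 0.81*u + 5.01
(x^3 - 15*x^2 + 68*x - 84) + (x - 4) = x^3 - 15*x^2 + 69*x - 88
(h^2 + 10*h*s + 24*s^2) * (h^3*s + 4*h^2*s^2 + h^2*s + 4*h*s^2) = h^5*s + 14*h^4*s^2 + h^4*s + 64*h^3*s^3 + 14*h^3*s^2 + 96*h^2*s^4 + 64*h^2*s^3 + 96*h*s^4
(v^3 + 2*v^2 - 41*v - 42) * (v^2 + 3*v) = v^5 + 5*v^4 - 35*v^3 - 165*v^2 - 126*v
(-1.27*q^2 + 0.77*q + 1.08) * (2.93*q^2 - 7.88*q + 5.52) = -3.7211*q^4 + 12.2637*q^3 - 9.9136*q^2 - 4.26*q + 5.9616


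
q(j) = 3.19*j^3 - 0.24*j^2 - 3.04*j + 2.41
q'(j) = 9.57*j^2 - 0.48*j - 3.04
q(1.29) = 4.94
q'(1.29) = 12.27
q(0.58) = 1.19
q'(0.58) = -0.10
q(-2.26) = -28.77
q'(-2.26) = 46.92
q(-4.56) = -291.19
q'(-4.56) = 198.14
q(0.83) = 1.55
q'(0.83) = 3.15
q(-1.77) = -10.65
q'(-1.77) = 27.79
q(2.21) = 28.95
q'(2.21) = 42.64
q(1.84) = 15.88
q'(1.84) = 28.48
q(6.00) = 664.57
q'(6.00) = 338.60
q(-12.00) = -5507.99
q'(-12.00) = 1380.80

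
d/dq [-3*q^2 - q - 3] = -6*q - 1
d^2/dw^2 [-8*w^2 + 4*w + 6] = -16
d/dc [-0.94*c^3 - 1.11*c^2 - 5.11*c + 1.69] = -2.82*c^2 - 2.22*c - 5.11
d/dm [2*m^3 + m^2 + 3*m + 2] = 6*m^2 + 2*m + 3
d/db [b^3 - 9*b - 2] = 3*b^2 - 9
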